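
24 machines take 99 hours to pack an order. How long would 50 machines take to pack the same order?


Inverse proportion: x × y = constant
k = 24 × 99 = 2376
y₂ = k / 50 = 2376 / 50
= 47.52

47.52


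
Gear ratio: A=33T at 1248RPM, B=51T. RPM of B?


Gear ratio = 33:51 = 11:17
RPM_B = RPM_A × (teeth_A / teeth_B)
= 1248 × (33/51)
= 807.5 RPM

807.5 RPM


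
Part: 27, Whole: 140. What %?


Percentage = (part / whole) × 100
= (27 / 140) × 100
≈ 19.29%

19.29%


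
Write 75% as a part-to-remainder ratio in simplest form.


75% means 75 parts out of 100; remainder = 25
Part : remainder = 75:25
GCD = 25
= 3:1

3:1


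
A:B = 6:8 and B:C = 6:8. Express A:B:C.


Match B: multiply A:B by 6 → 36:48
Multiply B:C by 8 → 48:64
Combined: 36:48:64
GCD = 4
= 9:12:16

9:12:16


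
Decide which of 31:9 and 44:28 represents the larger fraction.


31/9 = 3.4444
44/28 = 1.5714
3.4444 > 1.5714, so 31:9 is greater
= 31:9

31:9


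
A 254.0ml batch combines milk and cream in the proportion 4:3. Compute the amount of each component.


Total parts = 4 + 3 = 7
milk: 254.0 × 4/7 = 145.1ml
cream: 254.0 × 3/7 = 108.9ml
= 145.1ml and 108.9ml

145.1ml and 108.9ml


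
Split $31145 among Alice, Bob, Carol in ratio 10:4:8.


Total parts = 10 + 4 + 8 = 22
Alice: 31145 × 10/22 = 14156.82
Bob: 31145 × 4/22 = 5662.73
Carol: 31145 × 8/22 = 11325.45
= Alice: $14156.82, Bob: $5662.73, Carol: $11325.45

Alice: $14156.82, Bob: $5662.73, Carol: $11325.45


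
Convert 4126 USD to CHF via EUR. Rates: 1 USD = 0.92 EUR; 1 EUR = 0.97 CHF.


Step 1: 4126 USD × 0.92 = 3795.92 EUR
Step 2: 3795.92 EUR × 0.97 = 3682.04 CHF
Implied rate USD→CHF = 0.92 × 0.97 = 0.8924
= 3682.04 CHF

3682.04 CHF


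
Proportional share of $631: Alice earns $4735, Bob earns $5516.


Total income = 4735 + 5516 = $10251
Alice: $631 × 4735/10251 = $291.46
Bob: $631 × 5516/10251 = $339.54
= Alice: $291.46, Bob: $339.54

Alice: $291.46, Bob: $339.54


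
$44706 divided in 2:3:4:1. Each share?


Total parts = 2 + 3 + 4 + 1 = 10
Part 1: 44706 × 2/10 = 8941.20
Part 2: 44706 × 3/10 = 13411.80
Part 3: 44706 × 4/10 = 17882.40
Part 4: 44706 × 1/10 = 4470.60
= Part 1: $8941.20, Part 2: $13411.80, Part 3: $17882.40, Part 4: $4470.60

Part 1: $8941.20, Part 2: $13411.80, Part 3: $17882.40, Part 4: $4470.60


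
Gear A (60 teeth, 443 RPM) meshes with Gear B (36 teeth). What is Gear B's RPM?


Gear ratio = 60:36 = 5:3
RPM_B = RPM_A × (teeth_A / teeth_B)
= 443 × (60/36)
= 738.3 RPM

738.3 RPM


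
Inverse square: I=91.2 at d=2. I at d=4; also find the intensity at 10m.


I₁d₁² = I₂d₂²
I at 4m = 91.2 × (2/4)² = 91.2 × 4/16 = 364.8/16 = 22.8000
I at 10m = 91.2 × (2/10)² = 91.2 × 4/100 = 364.8/100 = 3.6480
= 22.8000 and 3.6480

22.8000 and 3.6480


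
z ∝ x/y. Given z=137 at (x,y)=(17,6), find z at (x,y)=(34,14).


z = k·x/y
Solve for k using the known point: k = z·y/x = 137×6/17 = 822/17 ≈ 48.3529
Now evaluate at x=34, y=14:
z = k × 34 / 14 = (822 × 34) / (17 × 14) = 27948/238
≈ 117.4286

117.4286


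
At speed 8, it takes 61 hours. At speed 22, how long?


Inverse proportion: x × y = constant
k = 8 × 61 = 488
y₂ = k / 22 = 488 / 22
= 22.18

22.18


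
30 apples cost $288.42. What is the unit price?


Unit rate = total / quantity
= 288.42 / 30
= $9.61 per unit

$9.61 per unit


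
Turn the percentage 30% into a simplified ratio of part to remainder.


30% means 30 parts out of 100; remainder = 70
Part : remainder = 30:70
GCD = 10
= 3:7

3:7


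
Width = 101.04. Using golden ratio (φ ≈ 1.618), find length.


φ = (1 + √5) / 2 ≈ 1.618
Length = width × φ = 101.04 × 1.618 = 163.48272
≈ 163.48

163.48


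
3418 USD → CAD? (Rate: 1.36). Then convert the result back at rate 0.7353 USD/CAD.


Amount × rate = 3418 × 1.36 = 4648.48 CAD
Round-trip: 4648.48 × 0.7353 = 3418.03 USD
= 4648.48 CAD, then 3418.03 USD

4648.48 CAD, then 3418.03 USD


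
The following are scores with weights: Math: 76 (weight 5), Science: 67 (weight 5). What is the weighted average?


Numerator = 76×5 + 67×5
= 380 + 335
= 715
Total weight = 10
Weighted avg = 715/10
= 71.50

71.50


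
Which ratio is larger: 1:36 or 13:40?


1/36 = 0.0278
13/40 = 0.3250
0.0278 < 0.3250, so 1:36 is less
= 13:40

13:40


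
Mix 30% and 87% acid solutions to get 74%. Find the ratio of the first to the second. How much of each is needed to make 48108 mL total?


Let x parts of 30% mix with y parts of 87%.
30x + 87y = 74(x + y)
30x + 87y = 74x + 74y
x(30 - 74) = y(74 - 87)
x/y = (87 - 74)/(74 - 30) = 13/44
Simplify: 13:44
Total parts = 57; one part = 48108/57 = 844.00 mL
30% solution: 13×844.00 = 10972.00 mL
87% solution: 44×844.00 = 37136.00 mL
= ratio 13:44; 10972.00 mL and 37136.00 mL

ratio 13:44; 10972.00 mL and 37136.00 mL


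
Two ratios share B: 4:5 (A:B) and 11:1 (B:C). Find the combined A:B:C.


Match B: multiply A:B by 11 → 44:55
Multiply B:C by 5 → 55:5
Combined: 44:55:5
GCD = 1
= 44:55:5

44:55:5


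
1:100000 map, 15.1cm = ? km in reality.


Real distance = map distance × scale
= 15.1cm × 100000
= 1510000 cm = 15100.0 m
= 15.100 km

15.100 km


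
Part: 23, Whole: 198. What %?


Percentage = (part / whole) × 100
= (23 / 198) × 100
≈ 11.62%

11.62%


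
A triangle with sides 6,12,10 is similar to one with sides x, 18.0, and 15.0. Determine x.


Scale factor = 18.0/12 = 1.5
Missing side = 6 × 1.5
= 9.0

9.0


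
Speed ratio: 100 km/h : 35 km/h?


Ratio = 100:35
GCD = 5
Simplified = 20:7
Time ratio (same distance) = 7:20
Speed ratio = 20:7

20:7


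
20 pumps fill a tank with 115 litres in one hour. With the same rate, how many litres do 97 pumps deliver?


Direct proportion: y/x = constant
k = 115/20 = 5.7500
y₂ = k × 97 = 115 × 97 / 20 = 11155/20
= 557.75

557.75


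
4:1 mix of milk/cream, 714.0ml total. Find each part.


Total parts = 4 + 1 = 5
milk: 714.0 × 4/5 = 571.2ml
cream: 714.0 × 1/5 = 142.8ml
= 571.2ml and 142.8ml

571.2ml and 142.8ml


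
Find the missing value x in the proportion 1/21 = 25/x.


Cross multiply: 1 × x = 21 × 25
1x = 525
x = 525 / 1
= 525.00

525.00


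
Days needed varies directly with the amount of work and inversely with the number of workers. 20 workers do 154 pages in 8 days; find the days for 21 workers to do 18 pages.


Days ∝ work / workers, so d₂ = d₁ × (m₁/m₂) × (w₂/w₁)
Workers factor (inverse): 20/21 ≈ 0.9524
Work factor (direct): 18/154 ≈ 0.1169
d₂ = 8 × 20/21 × 18/154 = (8 × 20 × 18) / (21 × 154) = 2880/3234
≈ 0.89 days

0.89 days


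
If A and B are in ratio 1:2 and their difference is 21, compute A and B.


Let A = 1k, B = 2k.
2k - 1k = 21
1k = 21 → k = 21/1 = 21
A = 1×21 = 21, B = 2×21 = 42
= A = 21, B = 42

A = 21, B = 42


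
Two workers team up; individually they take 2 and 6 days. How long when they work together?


Rate of A = 1/2 per day
Rate of B = 1/6 per day
Combined rate = 1/2 + 1/6 = 8/12 ≈ 0.6667 per day
Days = 1 / combined rate = 12/8
= 1.50 days

1.50 days


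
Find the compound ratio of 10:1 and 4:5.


Compound ratio = (10×4) : (1×5)
= 40:5
GCD = 5
= 8:1

8:1


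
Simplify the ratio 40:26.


GCD(40, 26) = 2
40/2 : 26/2
= 20:13

20:13


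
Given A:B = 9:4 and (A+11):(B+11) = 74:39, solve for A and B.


Let A = 9k, B = 4k.
(9k + 11) / (4k + 11) = 74/39
Cross-multiply: 39(9k + 11) = 74(4k + 11)
351k + 429 = 296k + 814
351k - 296k = 814 - 429
55k = 385
k = 385/55 = 7
A = 9×7 = 63, B = 4×7 = 28
= A = 63, B = 28

A = 63, B = 28


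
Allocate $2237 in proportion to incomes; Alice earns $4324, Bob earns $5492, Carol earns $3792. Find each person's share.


Total income = 4324 + 5492 + 3792 = $13608
Alice: $2237 × 4324/13608 = $710.82
Bob: $2237 × 5492/13608 = $902.82
Carol: $2237 × 3792/13608 = $623.36
= Alice: $710.82, Bob: $902.82, Carol: $623.36

Alice: $710.82, Bob: $902.82, Carol: $623.36


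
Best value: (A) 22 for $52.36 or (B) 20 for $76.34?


Deal A: $52.36/22 = $2.3800/unit
Deal B: $76.34/20 = $3.8170/unit
A is cheaper per unit
= Deal A

Deal A


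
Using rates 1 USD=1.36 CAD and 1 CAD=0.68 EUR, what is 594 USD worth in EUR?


Step 1: 594 USD × 1.36 = 807.84 CAD
Step 2: 807.84 CAD × 0.68 = 549.33 EUR
Implied rate USD→EUR = 1.36 × 0.68 = 0.9248
= 549.33 EUR

549.33 EUR


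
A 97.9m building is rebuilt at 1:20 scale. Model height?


Model size = real / scale
= 97.9 / 20
= 4.8950 m

4.8950 m


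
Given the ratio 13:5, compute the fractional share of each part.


Total parts = 13 + 5 = 18
First part: 13/18 = 13/18
Second part: 5/18 = 5/18
= 13/18 and 5/18

13/18 and 5/18


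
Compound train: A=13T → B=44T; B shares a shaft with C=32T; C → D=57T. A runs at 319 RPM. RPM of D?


Stage 1: RPM_B = RPM_A × t_A/t_B = 319 × 13/44 = 4147/44 = 94.25
B and C share a shaft → RPM_C = RPM_B
Stage 2: RPM_D = RPM_C × t_C/t_D = RPM_A × (t_A×t_C)/(t_B×t_D)
Overall ratio = (13×32)/(44×57) = 416/2508
RPM_D = 319 × 416/2508 = 132704/2508
≈ 52.91 RPM

52.91 RPM


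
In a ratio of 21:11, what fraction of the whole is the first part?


Total parts = 21 + 11 = 32
First part: 21/32 = 21/32
= 21/32

21/32


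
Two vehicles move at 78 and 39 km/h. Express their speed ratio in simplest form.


Ratio = 78:39
GCD = 39
Simplified = 2:1
Time ratio (same distance) = 1:2
Speed ratio = 2:1

2:1


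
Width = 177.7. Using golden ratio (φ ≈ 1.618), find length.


φ = (1 + √5) / 2 ≈ 1.618
Length = width × φ = 177.7 × 1.618 = 287.5186
≈ 287.52

287.52


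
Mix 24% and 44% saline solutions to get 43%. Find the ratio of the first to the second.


Let x parts of 24% mix with y parts of 44%.
24x + 44y = 43(x + y)
24x + 44y = 43x + 43y
x(24 - 43) = y(43 - 44)
x/y = (44 - 43)/(43 - 24) = 1/19
Simplify: 1:19
= 1:19

1:19


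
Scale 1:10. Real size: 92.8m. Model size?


Model size = real / scale
= 92.8 / 10
= 9.2800 m

9.2800 m


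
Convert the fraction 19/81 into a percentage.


Percentage = (part / whole) × 100
= (19 / 81) × 100
≈ 23.46%

23.46%


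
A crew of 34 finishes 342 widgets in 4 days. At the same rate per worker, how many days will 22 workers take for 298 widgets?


Days ∝ work / workers, so d₂ = d₁ × (m₁/m₂) × (w₂/w₁)
Workers factor (inverse): 34/22 ≈ 1.5455
Work factor (direct): 298/342 ≈ 0.8713
d₂ = 4 × 34/22 × 298/342 = (4 × 34 × 298) / (22 × 342) = 40528/7524
≈ 5.39 days

5.39 days


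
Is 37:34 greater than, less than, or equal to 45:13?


37/34 = 1.0882
45/13 = 3.4615
1.0882 < 3.4615, so 37:34 is less
= less than

less than


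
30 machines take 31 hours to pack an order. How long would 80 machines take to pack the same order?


Inverse proportion: x × y = constant
k = 30 × 31 = 930
y₂ = k / 80 = 930 / 80
= 11.63

11.63


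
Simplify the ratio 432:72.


GCD(432, 72) = 72
432/72 : 72/72
= 6:1

6:1


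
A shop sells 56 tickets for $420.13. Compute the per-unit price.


Unit rate = total / quantity
= 420.13 / 56
= $7.50 per unit

$7.50 per unit


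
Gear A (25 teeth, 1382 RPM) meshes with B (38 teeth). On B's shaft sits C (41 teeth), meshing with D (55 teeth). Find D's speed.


Stage 1: RPM_B = RPM_A × t_A/t_B = 1382 × 25/38 = 34550/38 ≈ 909.21
B and C share a shaft → RPM_C = RPM_B
Stage 2: RPM_D = RPM_C × t_C/t_D = RPM_A × (t_A×t_C)/(t_B×t_D)
Overall ratio = (25×41)/(38×55) = 1025/2090
RPM_D = 1382 × 1025/2090 = 1416550/2090
≈ 677.78 RPM

677.78 RPM


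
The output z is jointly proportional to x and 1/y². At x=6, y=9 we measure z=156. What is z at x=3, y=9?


z = k·x/y²
Solve for k using the known point: k = z·y²/x = 156×81/6 = 12636/6 = 2106.0000
Now evaluate at x=3, y=9:
z = k × 3 / 81 = (12636 × 3) / (6 × 81) = 37908/486
= 78.0000

78.0000


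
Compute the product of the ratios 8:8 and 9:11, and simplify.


Compound ratio = (8×9) : (8×11)
= 72:88
GCD = 8
= 9:11

9:11


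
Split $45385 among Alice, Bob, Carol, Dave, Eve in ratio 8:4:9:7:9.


Total parts = 8 + 4 + 9 + 7 + 9 = 37
Alice: 45385 × 8/37 = 9812.97
Bob: 45385 × 4/37 = 4906.49
Carol: 45385 × 9/37 = 11039.59
Dave: 45385 × 7/37 = 8586.35
Eve: 45385 × 9/37 = 11039.59
= Alice: $9812.97, Bob: $4906.49, Carol: $11039.59, Dave: $8586.35, Eve: $11039.59

Alice: $9812.97, Bob: $4906.49, Carol: $11039.59, Dave: $8586.35, Eve: $11039.59


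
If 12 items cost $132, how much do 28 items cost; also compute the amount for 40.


Direct proportion: y/x = constant
k = 132/12 = 11.0000
y at x=28: k × 28 = 132 × 28 / 12 = 3696/12 = 308.00
y at x=40: k × 40 = 132 × 40 / 12 = 5280/12 = 440.00
= 308.00 and 440.00

308.00 and 440.00


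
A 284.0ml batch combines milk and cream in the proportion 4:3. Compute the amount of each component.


Total parts = 4 + 3 = 7
milk: 284.0 × 4/7 = 162.3ml
cream: 284.0 × 3/7 = 121.7ml
= 162.3ml and 121.7ml

162.3ml and 121.7ml


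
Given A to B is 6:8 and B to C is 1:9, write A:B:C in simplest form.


Match B: multiply A:B by 1 → 6:8
Multiply B:C by 8 → 8:72
Combined: 6:8:72
GCD = 2
= 3:4:36

3:4:36


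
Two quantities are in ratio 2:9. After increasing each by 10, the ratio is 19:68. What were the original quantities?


Let A = 2k, B = 9k.
(2k + 10) / (9k + 10) = 19/68
Cross-multiply: 68(2k + 10) = 19(9k + 10)
136k + 680 = 171k + 190
136k - 171k = 190 - 680
-35k = -490
k = -490/-35 = 14
A = 2×14 = 28, B = 9×14 = 126
= A = 28, B = 126

A = 28, B = 126


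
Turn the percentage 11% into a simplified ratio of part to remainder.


11% means 11 parts out of 100; remainder = 89
Part : remainder = 11:89
GCD = 1
= 11:89

11:89


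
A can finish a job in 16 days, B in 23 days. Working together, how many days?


Rate of A = 1/16 per day
Rate of B = 1/23 per day
Combined rate = 1/16 + 1/23 = 39/368 ≈ 0.1060 per day
Days = 1 / combined rate = 368/39
≈ 9.44 days

9.44 days


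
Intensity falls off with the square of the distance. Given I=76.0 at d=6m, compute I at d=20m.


I₁d₁² = I₂d₂²
I₂ = I₁ × (d₁/d₂)²
= 76.0 × (6/20)²
= 76.0 × 36/400
= 2736/400
= 6.8400

6.8400


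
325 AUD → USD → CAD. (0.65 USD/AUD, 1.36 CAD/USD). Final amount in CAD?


Step 1: 325 AUD × 0.65 = 211.25 USD
Step 2: 211.25 USD × 1.36 = 287.30 CAD
Implied rate AUD→CAD = 0.65 × 1.36 = 0.8840
= 287.30 CAD

287.30 CAD


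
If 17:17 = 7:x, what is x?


Cross multiply: 17 × x = 17 × 7
17x = 119
x = 119 / 17
= 7.00

7.00


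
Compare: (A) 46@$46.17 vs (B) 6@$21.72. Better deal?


Deal A: $46.17/46 = $1.0037/unit
Deal B: $21.72/6 = $3.6200/unit
A is cheaper per unit
= Deal A

Deal A


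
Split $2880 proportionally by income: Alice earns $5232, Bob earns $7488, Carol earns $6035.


Total income = 5232 + 7488 + 6035 = $18755
Alice: $2880 × 5232/18755 = $803.42
Bob: $2880 × 7488/18755 = $1149.85
Carol: $2880 × 6035/18755 = $926.73
= Alice: $803.42, Bob: $1149.85, Carol: $926.73

Alice: $803.42, Bob: $1149.85, Carol: $926.73


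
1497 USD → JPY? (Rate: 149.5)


Amount × rate = 1497 × 149.5
= 223801.50 JPY

223801.50 JPY


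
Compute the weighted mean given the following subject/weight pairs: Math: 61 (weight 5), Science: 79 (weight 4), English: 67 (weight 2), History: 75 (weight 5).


Numerator = 61×5 + 79×4 + 67×2 + 75×5
= 305 + 316 + 134 + 375
= 1130
Total weight = 16
Weighted avg = 1130/16
= 70.63

70.63


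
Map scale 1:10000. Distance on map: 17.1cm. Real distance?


Real distance = map distance × scale
= 17.1cm × 10000
= 171000 cm = 1710.0 m
= 1.710 km

1.710 km


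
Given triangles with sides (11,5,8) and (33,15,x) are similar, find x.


Scale factor = 33/11 = 3
Missing side = 8 × 3
= 24.0

24.0


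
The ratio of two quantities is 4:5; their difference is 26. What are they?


Let A = 4k, B = 5k.
5k - 4k = 26
1k = 26 → k = 26/1 = 26
A = 4×26 = 104, B = 5×26 = 130
= A = 104, B = 130

A = 104, B = 130


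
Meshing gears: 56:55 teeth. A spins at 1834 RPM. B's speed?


Gear ratio = 56:55 = 56:55
RPM_B = RPM_A × (teeth_A / teeth_B)
= 1834 × (56/55)
= 1867.3 RPM

1867.3 RPM


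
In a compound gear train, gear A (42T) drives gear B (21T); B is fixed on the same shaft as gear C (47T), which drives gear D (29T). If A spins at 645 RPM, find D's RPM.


Stage 1: RPM_B = RPM_A × t_A/t_B = 645 × 42/21 = 27090/21 = 1290.00
B and C share a shaft → RPM_C = RPM_B
Stage 2: RPM_D = RPM_C × t_C/t_D = RPM_A × (t_A×t_C)/(t_B×t_D)
Overall ratio = (42×47)/(21×29) = 1974/609
RPM_D = 645 × 1974/609 = 1273230/609
≈ 2090.69 RPM

2090.69 RPM


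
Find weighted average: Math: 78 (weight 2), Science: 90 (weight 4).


Numerator = 78×2 + 90×4
= 156 + 360
= 516
Total weight = 6
Weighted avg = 516/6
= 86.00

86.00


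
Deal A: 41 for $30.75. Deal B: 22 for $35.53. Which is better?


Deal A: $30.75/41 = $0.7500/unit
Deal B: $35.53/22 = $1.6150/unit
A is cheaper per unit
= Deal A

Deal A


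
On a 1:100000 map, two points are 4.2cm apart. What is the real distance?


Real distance = map distance × scale
= 4.2cm × 100000
= 420000 cm = 4200.0 m
= 4.200 km

4.200 km


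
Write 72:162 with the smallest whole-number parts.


GCD(72, 162) = 18
72/18 : 162/18
= 4:9

4:9


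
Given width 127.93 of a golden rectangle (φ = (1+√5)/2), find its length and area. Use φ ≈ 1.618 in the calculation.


φ = (1 + √5) / 2 ≈ 1.618
Length = width × φ = 127.93 × 1.618 = 206.99074
≈ 206.99
Area = width × length = 127.93 × 206.99074 = 26480.3253682 ≈ 26480.33
= Length: 206.99, Area: 26480.33

Length: 206.99, Area: 26480.33


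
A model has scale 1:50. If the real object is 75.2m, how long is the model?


Model size = real / scale
= 75.2 / 50
= 1.5040 m

1.5040 m


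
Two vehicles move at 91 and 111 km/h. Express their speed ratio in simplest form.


Ratio = 91:111
GCD = 1
Simplified = 91:111
Time ratio (same distance) = 111:91
Speed ratio = 91:111

91:111


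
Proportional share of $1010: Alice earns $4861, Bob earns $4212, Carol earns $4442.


Total income = 4861 + 4212 + 4442 = $13515
Alice: $1010 × 4861/13515 = $363.27
Bob: $1010 × 4212/13515 = $314.77
Carol: $1010 × 4442/13515 = $331.96
= Alice: $363.27, Bob: $314.77, Carol: $331.96

Alice: $363.27, Bob: $314.77, Carol: $331.96


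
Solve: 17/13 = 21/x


Cross multiply: 17 × x = 13 × 21
17x = 273
x = 273 / 17
= 16.06

16.06


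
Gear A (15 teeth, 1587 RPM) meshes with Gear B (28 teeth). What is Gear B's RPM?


Gear ratio = 15:28 = 15:28
RPM_B = RPM_A × (teeth_A / teeth_B)
= 1587 × (15/28)
= 850.2 RPM

850.2 RPM


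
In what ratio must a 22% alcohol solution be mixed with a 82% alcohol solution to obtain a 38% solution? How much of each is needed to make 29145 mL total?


Let x parts of 22% mix with y parts of 82%.
22x + 82y = 38(x + y)
22x + 82y = 38x + 38y
x(22 - 38) = y(38 - 82)
x/y = (82 - 38)/(38 - 22) = 44/16
Simplify: 11:4
Total parts = 15; one part = 29145/15 = 1943.00 mL
22% solution: 11×1943.00 = 21373.00 mL
82% solution: 4×1943.00 = 7772.00 mL
= ratio 11:4; 21373.00 mL and 7772.00 mL

ratio 11:4; 21373.00 mL and 7772.00 mL


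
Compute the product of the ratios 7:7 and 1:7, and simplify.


Compound ratio = (7×1) : (7×7)
= 7:49
GCD = 7
= 1:7

1:7


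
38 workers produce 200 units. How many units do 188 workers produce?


Direct proportion: y/x = constant
k = 200/38 ≈ 5.2632
y₂ = k × 188 = 200 × 188 / 38 = 37600/38
≈ 989.47

989.47


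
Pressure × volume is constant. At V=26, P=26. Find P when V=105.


Inverse proportion: x × y = constant
k = 26 × 26 = 676
y₂ = k / 105 = 676 / 105
= 6.44

6.44


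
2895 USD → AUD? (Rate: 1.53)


Amount × rate = 2895 × 1.53
= 4429.35 AUD

4429.35 AUD


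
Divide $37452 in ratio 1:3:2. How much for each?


Total parts = 1 + 3 + 2 = 6
Part 1: 37452 × 1/6 = 6242.00
Part 2: 37452 × 3/6 = 18726.00
Part 3: 37452 × 2/6 = 12484.00
= Part 1: $6242.00, Part 2: $18726.00, Part 3: $12484.00

Part 1: $6242.00, Part 2: $18726.00, Part 3: $12484.00


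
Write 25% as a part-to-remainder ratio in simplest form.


25% means 25 parts out of 100; remainder = 75
Part : remainder = 25:75
GCD = 25
= 1:3

1:3


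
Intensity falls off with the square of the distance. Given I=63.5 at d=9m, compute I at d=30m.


I₁d₁² = I₂d₂²
I₂ = I₁ × (d₁/d₂)²
= 63.5 × (9/30)²
= 63.5 × 81/900
= 5143.5/900
= 5.7150

5.7150


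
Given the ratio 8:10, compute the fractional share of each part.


Total parts = 8 + 10 = 18
First part: 8/18 = 4/9
Second part: 10/18 = 5/9
= 4/9 and 5/9

4/9 and 5/9


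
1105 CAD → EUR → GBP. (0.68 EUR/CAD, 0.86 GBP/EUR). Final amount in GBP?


Step 1: 1105 CAD × 0.68 = 751.40 EUR
Step 2: 751.40 EUR × 0.86 = 646.20 GBP
Implied rate CAD→GBP = 0.68 × 0.86 = 0.5848
= 646.20 GBP

646.20 GBP


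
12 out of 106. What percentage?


Percentage = (part / whole) × 100
= (12 / 106) × 100
≈ 11.32%

11.32%


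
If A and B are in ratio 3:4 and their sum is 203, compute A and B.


Let A = 3k, B = 4k.
3k + 4k = 203
7k = 203 → k = 203/7 = 29
A = 3×29 = 87, B = 4×29 = 116
= A = 87, B = 116

A = 87, B = 116


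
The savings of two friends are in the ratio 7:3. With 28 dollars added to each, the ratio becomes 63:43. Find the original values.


Let A = 7k, B = 3k.
(7k + 28) / (3k + 28) = 63/43
Cross-multiply: 43(7k + 28) = 63(3k + 28)
301k + 1204 = 189k + 1764
301k - 189k = 1764 - 1204
112k = 560
k = 560/112 = 5
A = 7×5 = 35, B = 3×5 = 15
= A = 35, B = 15

A = 35, B = 15


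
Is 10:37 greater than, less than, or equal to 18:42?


10/37 = 0.2703
18/42 = 0.4286
0.2703 < 0.4286, so 10:37 is less
= less than

less than


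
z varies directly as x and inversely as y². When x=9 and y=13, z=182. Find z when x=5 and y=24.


z = k·x/y²
Solve for k using the known point: k = z·y²/x = 182×169/9 = 30758/9 ≈ 3417.5556
Now evaluate at x=5, y=24:
z = k × 5 / 576 = (30758 × 5) / (9 × 576) = 153790/5184
≈ 29.6663

29.6663


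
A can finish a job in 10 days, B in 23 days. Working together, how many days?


Rate of A = 1/10 per day
Rate of B = 1/23 per day
Combined rate = 1/10 + 1/23 = 33/230 ≈ 0.1435 per day
Days = 1 / combined rate = 230/33
≈ 6.97 days

6.97 days


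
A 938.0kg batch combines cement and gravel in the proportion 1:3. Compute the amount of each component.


Total parts = 1 + 3 = 4
cement: 938.0 × 1/4 = 234.5kg
gravel: 938.0 × 3/4 = 703.5kg
= 234.5kg and 703.5kg

234.5kg and 703.5kg


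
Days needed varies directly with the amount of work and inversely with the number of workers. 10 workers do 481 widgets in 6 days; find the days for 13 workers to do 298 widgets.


Days ∝ work / workers, so d₂ = d₁ × (m₁/m₂) × (w₂/w₁)
Workers factor (inverse): 10/13 ≈ 0.7692
Work factor (direct): 298/481 ≈ 0.6195
d₂ = 6 × 10/13 × 298/481 = (6 × 10 × 298) / (13 × 481) = 17880/6253
≈ 2.86 days

2.86 days


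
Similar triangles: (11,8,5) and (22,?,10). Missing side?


Scale factor = 22/11 = 2
Missing side = 8 × 2
= 16.0

16.0


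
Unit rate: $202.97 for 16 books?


Unit rate = total / quantity
= 202.97 / 16
= $12.69 per unit

$12.69 per unit


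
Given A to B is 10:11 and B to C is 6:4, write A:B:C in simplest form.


Match B: multiply A:B by 6 → 60:66
Multiply B:C by 11 → 66:44
Combined: 60:66:44
GCD = 2
= 30:33:22

30:33:22


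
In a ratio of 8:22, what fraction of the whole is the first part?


Total parts = 8 + 22 = 30
First part: 8/30 = 4/15
= 4/15

4/15


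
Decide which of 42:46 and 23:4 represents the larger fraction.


42/46 = 0.9130
23/4 = 5.7500
0.9130 < 5.7500, so 42:46 is less
= 23:4

23:4


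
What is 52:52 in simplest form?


GCD(52, 52) = 52
52/52 : 52/52
= 1:1

1:1


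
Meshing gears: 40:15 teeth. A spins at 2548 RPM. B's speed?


Gear ratio = 40:15 = 8:3
RPM_B = RPM_A × (teeth_A / teeth_B)
= 2548 × (40/15)
= 6794.7 RPM

6794.7 RPM


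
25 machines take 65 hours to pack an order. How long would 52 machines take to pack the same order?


Inverse proportion: x × y = constant
k = 25 × 65 = 1625
y₂ = k / 52 = 1625 / 52
= 31.25

31.25


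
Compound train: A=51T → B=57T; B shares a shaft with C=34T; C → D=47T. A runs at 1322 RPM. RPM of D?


Stage 1: RPM_B = RPM_A × t_A/t_B = 1322 × 51/57 = 67422/57 ≈ 1182.84
B and C share a shaft → RPM_C = RPM_B
Stage 2: RPM_D = RPM_C × t_C/t_D = RPM_A × (t_A×t_C)/(t_B×t_D)
Overall ratio = (51×34)/(57×47) = 1734/2679
RPM_D = 1322 × 1734/2679 = 2292348/2679
≈ 855.67 RPM

855.67 RPM


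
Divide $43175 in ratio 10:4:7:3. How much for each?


Total parts = 10 + 4 + 7 + 3 = 24
Part 1: 43175 × 10/24 = 17989.58
Part 2: 43175 × 4/24 = 7195.83
Part 3: 43175 × 7/24 = 12592.71
Part 4: 43175 × 3/24 = 5396.88
= Part 1: $17989.58, Part 2: $7195.83, Part 3: $12592.71, Part 4: $5396.88

Part 1: $17989.58, Part 2: $7195.83, Part 3: $12592.71, Part 4: $5396.88


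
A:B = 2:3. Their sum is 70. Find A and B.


Let A = 2k, B = 3k.
2k + 3k = 70
5k = 70 → k = 70/5 = 14
A = 2×14 = 28, B = 3×14 = 42
= A = 28, B = 42

A = 28, B = 42


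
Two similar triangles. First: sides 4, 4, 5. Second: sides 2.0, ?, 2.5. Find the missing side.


Scale factor = 2.0/4 = 0.5
Missing side = 4 × 0.5
= 2.0

2.0


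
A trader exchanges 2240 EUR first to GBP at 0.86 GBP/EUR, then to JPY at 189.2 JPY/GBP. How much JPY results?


Step 1: 2240 EUR × 0.86 = 1926.40 GBP
Step 2: 1926.40 GBP × 189.2 = 364474.88 JPY
Implied rate EUR→JPY = 0.86 × 189.2 = 162.7120
= 364474.88 JPY

364474.88 JPY


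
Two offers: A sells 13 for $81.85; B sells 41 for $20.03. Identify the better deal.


Deal A: $81.85/13 = $6.2962/unit
Deal B: $20.03/41 = $0.4885/unit
B is cheaper per unit
= Deal B

Deal B


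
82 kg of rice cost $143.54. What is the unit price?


Unit rate = total / quantity
= 143.54 / 82
= $1.75 per unit

$1.75 per unit


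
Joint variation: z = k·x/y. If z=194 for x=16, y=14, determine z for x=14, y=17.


z = k·x/y
Solve for k using the known point: k = z·y/x = 194×14/16 = 2716/16 = 169.7500
Now evaluate at x=14, y=17:
z = k × 14 / 17 = (2716 × 14) / (16 × 17) = 38024/272
≈ 139.7941

139.7941


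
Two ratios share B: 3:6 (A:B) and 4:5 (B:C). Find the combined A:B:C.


Match B: multiply A:B by 4 → 12:24
Multiply B:C by 6 → 24:30
Combined: 12:24:30
GCD = 6
= 2:4:5

2:4:5


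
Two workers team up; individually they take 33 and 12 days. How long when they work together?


Rate of A = 1/33 per day
Rate of B = 1/12 per day
Combined rate = 1/33 + 1/12 = 45/396 ≈ 0.1136 per day
Days = 1 / combined rate = 396/45
= 8.80 days

8.80 days


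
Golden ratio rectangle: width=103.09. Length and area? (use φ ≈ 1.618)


φ = (1 + √5) / 2 ≈ 1.618
Length = width × φ = 103.09 × 1.618 = 166.79962
≈ 166.80
Area = width × length = 103.09 × 166.79962 = 17195.3728258 ≈ 17195.37
= Length: 166.80, Area: 17195.37

Length: 166.80, Area: 17195.37


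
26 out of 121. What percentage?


Percentage = (part / whole) × 100
= (26 / 121) × 100
≈ 21.49%

21.49%


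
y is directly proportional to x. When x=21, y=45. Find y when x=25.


Direct proportion: y/x = constant
k = 45/21 ≈ 2.1429
y₂ = k × 25 = 45 × 25 / 21 = 1125/21
≈ 53.57

53.57


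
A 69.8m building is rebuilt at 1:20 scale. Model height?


Model size = real / scale
= 69.8 / 20
= 3.4900 m

3.4900 m


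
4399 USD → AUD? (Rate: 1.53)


Amount × rate = 4399 × 1.53
= 6730.47 AUD

6730.47 AUD


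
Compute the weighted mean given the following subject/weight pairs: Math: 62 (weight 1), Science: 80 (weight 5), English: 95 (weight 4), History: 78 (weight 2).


Numerator = 62×1 + 80×5 + 95×4 + 78×2
= 62 + 400 + 380 + 156
= 998
Total weight = 12
Weighted avg = 998/12
= 83.17

83.17


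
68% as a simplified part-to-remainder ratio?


68% means 68 parts out of 100; remainder = 32
Part : remainder = 68:32
GCD = 4
= 17:8

17:8


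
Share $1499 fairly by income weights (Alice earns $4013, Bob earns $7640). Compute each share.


Total income = 4013 + 7640 = $11653
Alice: $1499 × 4013/11653 = $516.22
Bob: $1499 × 7640/11653 = $982.78
= Alice: $516.22, Bob: $982.78

Alice: $516.22, Bob: $982.78


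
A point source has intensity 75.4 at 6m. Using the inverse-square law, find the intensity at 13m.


I₁d₁² = I₂d₂²
I₂ = I₁ × (d₁/d₂)²
= 75.4 × (6/13)²
= 75.4 × 36/169
= 2714.4/169
≈ 16.0615

16.0615


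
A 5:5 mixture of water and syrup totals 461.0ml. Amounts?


Total parts = 5 + 5 = 10
water: 461.0 × 5/10 = 230.5ml
syrup: 461.0 × 5/10 = 230.5ml
= 230.5ml and 230.5ml

230.5ml and 230.5ml


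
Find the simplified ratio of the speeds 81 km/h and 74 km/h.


Ratio = 81:74
GCD = 1
Simplified = 81:74
Time ratio (same distance) = 74:81
Speed ratio = 81:74

81:74


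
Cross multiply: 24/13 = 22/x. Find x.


Cross multiply: 24 × x = 13 × 22
24x = 286
x = 286 / 24
= 11.92

11.92


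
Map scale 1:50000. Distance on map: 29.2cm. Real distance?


Real distance = map distance × scale
= 29.2cm × 50000
= 1460000 cm = 14600.0 m
= 14.600 km

14.600 km


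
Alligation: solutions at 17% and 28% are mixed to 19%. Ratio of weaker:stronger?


Let x parts of 17% mix with y parts of 28%.
17x + 28y = 19(x + y)
17x + 28y = 19x + 19y
x(17 - 19) = y(19 - 28)
x/y = (28 - 19)/(19 - 17) = 9/2
Simplify: 9:2
= 9:2

9:2


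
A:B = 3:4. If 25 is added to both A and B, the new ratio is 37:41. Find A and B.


Let A = 3k, B = 4k.
(3k + 25) / (4k + 25) = 37/41
Cross-multiply: 41(3k + 25) = 37(4k + 25)
123k + 1025 = 148k + 925
123k - 148k = 925 - 1025
-25k = -100
k = -100/-25 = 4
A = 3×4 = 12, B = 4×4 = 16
= A = 12, B = 16

A = 12, B = 16


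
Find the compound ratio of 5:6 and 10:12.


Compound ratio = (5×10) : (6×12)
= 50:72
GCD = 2
= 25:36

25:36


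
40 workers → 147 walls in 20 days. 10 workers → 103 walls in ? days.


Days ∝ work / workers, so d₂ = d₁ × (m₁/m₂) × (w₂/w₁)
Workers factor (inverse): 40/10 = 4.0000
Work factor (direct): 103/147 ≈ 0.7007
d₂ = 20 × 40/10 × 103/147 = (20 × 40 × 103) / (10 × 147) = 82400/1470
≈ 56.05 days

56.05 days


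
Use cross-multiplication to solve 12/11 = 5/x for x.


Cross multiply: 12 × x = 11 × 5
12x = 55
x = 55 / 12
= 4.58

4.58


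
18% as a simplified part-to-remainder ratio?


18% means 18 parts out of 100; remainder = 82
Part : remainder = 18:82
GCD = 2
= 9:41

9:41


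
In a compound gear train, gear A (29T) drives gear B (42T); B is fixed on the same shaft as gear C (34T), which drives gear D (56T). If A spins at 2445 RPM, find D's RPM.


Stage 1: RPM_B = RPM_A × t_A/t_B = 2445 × 29/42 = 70905/42 ≈ 1688.21
B and C share a shaft → RPM_C = RPM_B
Stage 2: RPM_D = RPM_C × t_C/t_D = RPM_A × (t_A×t_C)/(t_B×t_D)
Overall ratio = (29×34)/(42×56) = 986/2352
RPM_D = 2445 × 986/2352 = 2410770/2352
≈ 1024.99 RPM

1024.99 RPM


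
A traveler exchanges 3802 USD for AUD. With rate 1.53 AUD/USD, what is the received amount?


Amount × rate = 3802 × 1.53
= 5817.06 AUD

5817.06 AUD


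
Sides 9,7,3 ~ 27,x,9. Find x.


Scale factor = 27/9 = 3
Missing side = 7 × 3
= 21.0

21.0


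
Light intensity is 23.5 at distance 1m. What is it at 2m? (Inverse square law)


I₁d₁² = I₂d₂²
I₂ = I₁ × (d₁/d₂)²
= 23.5 × (1/2)²
= 23.5 × 1/4
= 23.5/4
= 5.8750

5.8750


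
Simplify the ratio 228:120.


GCD(228, 120) = 12
228/12 : 120/12
= 19:10

19:10


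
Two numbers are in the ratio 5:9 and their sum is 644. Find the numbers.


Let A = 5k, B = 9k.
5k + 9k = 644
14k = 644 → k = 644/14 = 46
A = 5×46 = 230, B = 9×46 = 414
= A = 230, B = 414

A = 230, B = 414


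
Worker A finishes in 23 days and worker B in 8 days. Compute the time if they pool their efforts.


Rate of A = 1/23 per day
Rate of B = 1/8 per day
Combined rate = 1/23 + 1/8 = 31/184 ≈ 0.1685 per day
Days = 1 / combined rate = 184/31
≈ 5.94 days

5.94 days


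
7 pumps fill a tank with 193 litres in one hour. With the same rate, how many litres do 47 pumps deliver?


Direct proportion: y/x = constant
k = 193/7 ≈ 27.5714
y₂ = k × 47 = 193 × 47 / 7 = 9071/7
≈ 1295.86

1295.86


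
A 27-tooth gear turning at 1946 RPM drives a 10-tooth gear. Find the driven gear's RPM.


Gear ratio = 27:10 = 27:10
RPM_B = RPM_A × (teeth_A / teeth_B)
= 1946 × (27/10)
= 5254.2 RPM

5254.2 RPM


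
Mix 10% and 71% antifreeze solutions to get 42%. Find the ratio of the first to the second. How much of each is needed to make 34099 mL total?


Let x parts of 10% mix with y parts of 71%.
10x + 71y = 42(x + y)
10x + 71y = 42x + 42y
x(10 - 42) = y(42 - 71)
x/y = (71 - 42)/(42 - 10) = 29/32
Simplify: 29:32
Total parts = 61; one part = 34099/61 = 559.00 mL
10% solution: 29×559.00 = 16211.00 mL
71% solution: 32×559.00 = 17888.00 mL
= ratio 29:32; 16211.00 mL and 17888.00 mL

ratio 29:32; 16211.00 mL and 17888.00 mL


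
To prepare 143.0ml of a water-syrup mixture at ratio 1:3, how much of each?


Total parts = 1 + 3 = 4
water: 143.0 × 1/4 = 35.8ml
syrup: 143.0 × 3/4 = 107.3ml
= 35.8ml and 107.3ml

35.8ml and 107.3ml


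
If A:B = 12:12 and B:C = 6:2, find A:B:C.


Match B: multiply A:B by 6 → 72:72
Multiply B:C by 12 → 72:24
Combined: 72:72:24
GCD = 24
= 3:3:1

3:3:1


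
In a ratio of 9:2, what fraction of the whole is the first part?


Total parts = 9 + 2 = 11
First part: 9/11 = 9/11
= 9/11

9/11


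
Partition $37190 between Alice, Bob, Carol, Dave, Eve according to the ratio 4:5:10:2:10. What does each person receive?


Total parts = 4 + 5 + 10 + 2 + 10 = 31
Alice: 37190 × 4/31 = 4798.71
Bob: 37190 × 5/31 = 5998.39
Carol: 37190 × 10/31 = 11996.77
Dave: 37190 × 2/31 = 2399.35
Eve: 37190 × 10/31 = 11996.77
= Alice: $4798.71, Bob: $5998.39, Carol: $11996.77, Dave: $2399.35, Eve: $11996.77

Alice: $4798.71, Bob: $5998.39, Carol: $11996.77, Dave: $2399.35, Eve: $11996.77


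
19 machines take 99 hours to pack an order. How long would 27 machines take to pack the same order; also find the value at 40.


Inverse proportion: x × y = constant
k = 19 × 99 = 1881
At x=27: k/27 = 69.67
At x=40: k/40 = 47.03
= 69.67 and 47.03

69.67 and 47.03


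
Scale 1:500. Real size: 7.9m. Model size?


Model size = real / scale
= 7.9 / 500
= 0.0158 m

0.0158 m


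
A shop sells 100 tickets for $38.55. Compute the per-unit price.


Unit rate = total / quantity
= 38.55 / 100
= $0.39 per unit

$0.39 per unit


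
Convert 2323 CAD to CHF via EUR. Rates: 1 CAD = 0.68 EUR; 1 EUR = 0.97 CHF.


Step 1: 2323 CAD × 0.68 = 1579.64 EUR
Step 2: 1579.64 EUR × 0.97 = 1532.25 CHF
Implied rate CAD→CHF = 0.68 × 0.97 = 0.6596
= 1532.25 CHF

1532.25 CHF


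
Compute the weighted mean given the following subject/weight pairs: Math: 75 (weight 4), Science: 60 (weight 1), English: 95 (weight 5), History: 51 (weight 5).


Numerator = 75×4 + 60×1 + 95×5 + 51×5
= 300 + 60 + 475 + 255
= 1090
Total weight = 15
Weighted avg = 1090/15
= 72.67

72.67


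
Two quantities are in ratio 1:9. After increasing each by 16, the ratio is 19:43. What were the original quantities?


Let A = 1k, B = 9k.
(1k + 16) / (9k + 16) = 19/43
Cross-multiply: 43(1k + 16) = 19(9k + 16)
43k + 688 = 171k + 304
43k - 171k = 304 - 688
-128k = -384
k = -384/-128 = 3
A = 1×3 = 3, B = 9×3 = 27
= A = 3, B = 27

A = 3, B = 27


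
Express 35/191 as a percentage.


Percentage = (part / whole) × 100
= (35 / 191) × 100
≈ 18.32%

18.32%


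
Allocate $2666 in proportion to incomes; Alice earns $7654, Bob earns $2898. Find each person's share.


Total income = 7654 + 2898 = $10552
Alice: $2666 × 7654/10552 = $1933.81
Bob: $2666 × 2898/10552 = $732.19
= Alice: $1933.81, Bob: $732.19

Alice: $1933.81, Bob: $732.19


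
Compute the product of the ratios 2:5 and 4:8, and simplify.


Compound ratio = (2×4) : (5×8)
= 8:40
GCD = 8
= 1:5

1:5


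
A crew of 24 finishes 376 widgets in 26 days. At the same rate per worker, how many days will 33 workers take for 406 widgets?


Days ∝ work / workers, so d₂ = d₁ × (m₁/m₂) × (w₂/w₁)
Workers factor (inverse): 24/33 ≈ 0.7273
Work factor (direct): 406/376 ≈ 1.0798
d₂ = 26 × 24/33 × 406/376 = (26 × 24 × 406) / (33 × 376) = 253344/12408
≈ 20.42 days

20.42 days


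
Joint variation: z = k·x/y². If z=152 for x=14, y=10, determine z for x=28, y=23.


z = k·x/y²
Solve for k using the known point: k = z·y²/x = 152×100/14 = 15200/14 ≈ 1085.7143
Now evaluate at x=28, y=23:
z = k × 28 / 529 = (15200 × 28) / (14 × 529) = 425600/7406
≈ 57.4669

57.4669


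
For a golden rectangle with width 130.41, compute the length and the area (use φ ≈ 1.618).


φ = (1 + √5) / 2 ≈ 1.618
Length = width × φ = 130.41 × 1.618 = 211.00338
≈ 211.00
Area = width × length = 130.41 × 211.00338 = 27516.9507858 ≈ 27516.95
= Length: 211.00, Area: 27516.95

Length: 211.00, Area: 27516.95


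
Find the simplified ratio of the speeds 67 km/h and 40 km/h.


Ratio = 67:40
GCD = 1
Simplified = 67:40
Time ratio (same distance) = 40:67
Speed ratio = 67:40

67:40


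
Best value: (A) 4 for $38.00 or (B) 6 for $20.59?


Deal A: $38.00/4 = $9.5000/unit
Deal B: $20.59/6 = $3.4317/unit
B is cheaper per unit
= Deal B

Deal B


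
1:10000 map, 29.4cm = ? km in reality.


Real distance = map distance × scale
= 29.4cm × 10000
= 294000 cm = 2940.0 m
= 2.940 km

2.940 km


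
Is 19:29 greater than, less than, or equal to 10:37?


19/29 = 0.6552
10/37 = 0.2703
0.6552 > 0.2703, so 19:29 is greater
= greater than

greater than


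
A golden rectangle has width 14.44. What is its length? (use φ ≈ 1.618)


φ = (1 + √5) / 2 ≈ 1.618
Length = width × φ = 14.44 × 1.618 = 23.36392
≈ 23.36

23.36


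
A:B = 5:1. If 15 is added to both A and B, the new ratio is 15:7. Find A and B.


Let A = 5k, B = 1k.
(5k + 15) / (1k + 15) = 15/7
Cross-multiply: 7(5k + 15) = 15(1k + 15)
35k + 105 = 15k + 225
35k - 15k = 225 - 105
20k = 120
k = 120/20 = 6
A = 5×6 = 30, B = 1×6 = 6
= A = 30, B = 6

A = 30, B = 6


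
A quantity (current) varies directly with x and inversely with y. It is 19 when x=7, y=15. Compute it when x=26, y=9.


z = k·x/y
Solve for k using the known point: k = z·y/x = 19×15/7 = 285/7 ≈ 40.7143
Now evaluate at x=26, y=9:
z = k × 26 / 9 = (285 × 26) / (7 × 9) = 7410/63
≈ 117.6190

117.6190


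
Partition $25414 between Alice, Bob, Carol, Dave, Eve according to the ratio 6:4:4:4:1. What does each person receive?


Total parts = 6 + 4 + 4 + 4 + 1 = 19
Alice: 25414 × 6/19 = 8025.47
Bob: 25414 × 4/19 = 5350.32
Carol: 25414 × 4/19 = 5350.32
Dave: 25414 × 4/19 = 5350.32
Eve: 25414 × 1/19 = 1337.58
= Alice: $8025.47, Bob: $5350.32, Carol: $5350.32, Dave: $5350.32, Eve: $1337.58

Alice: $8025.47, Bob: $5350.32, Carol: $5350.32, Dave: $5350.32, Eve: $1337.58


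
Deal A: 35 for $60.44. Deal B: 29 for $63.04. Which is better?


Deal A: $60.44/35 = $1.7269/unit
Deal B: $63.04/29 = $2.1738/unit
A is cheaper per unit
= Deal A

Deal A


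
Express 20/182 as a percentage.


Percentage = (part / whole) × 100
= (20 / 182) × 100
≈ 10.99%

10.99%


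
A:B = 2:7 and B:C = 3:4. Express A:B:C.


Match B: multiply A:B by 3 → 6:21
Multiply B:C by 7 → 21:28
Combined: 6:21:28
GCD = 1
= 6:21:28

6:21:28


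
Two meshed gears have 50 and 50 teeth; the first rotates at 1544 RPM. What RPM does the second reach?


Gear ratio = 50:50 = 1:1
RPM_B = RPM_A × (teeth_A / teeth_B)
= 1544 × (50/50)
= 1544.0 RPM

1544.0 RPM
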